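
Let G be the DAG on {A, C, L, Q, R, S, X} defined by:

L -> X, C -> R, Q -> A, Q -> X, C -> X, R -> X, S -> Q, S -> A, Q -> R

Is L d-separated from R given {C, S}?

Yes

We examine all 3 paths between L and R:
Path 1: L → X ← R
  X is a collider here and neither X nor any of its descendants is conditioned on, so the collider stays closed — the path is blocked at X.
Path 2: L → X ← C → R
  X is a collider here and neither X nor any of its descendants is conditioned on, so the collider stays closed — the path is blocked at X.
Path 3: L → X ← Q → R
  X is a collider here and neither X nor any of its descendants is conditioned on, so the collider stays closed — the path is blocked at X.
All paths are blocked; L ⊥ R | {C, S} holds.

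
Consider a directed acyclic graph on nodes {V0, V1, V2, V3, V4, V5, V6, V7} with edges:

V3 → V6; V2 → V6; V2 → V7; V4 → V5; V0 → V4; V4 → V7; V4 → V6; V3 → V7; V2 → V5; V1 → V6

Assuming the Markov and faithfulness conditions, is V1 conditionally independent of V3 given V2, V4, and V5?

5 paths connect V1 and V3; each must be blocked for d-separation to hold:
Path 1: V1 → V6 ← V2 → V7 ← V3
  V6 is a collider here and neither V6 nor any of its descendants is conditioned on, so the collider stays closed — the path is blocked at V6.
Path 2: V1 → V6 ← V2 → V5 ← V4 → V7 ← V3
  V6 is a collider here and neither V6 nor any of its descendants is conditioned on, so the collider stays closed — the path is blocked at V6.
Path 3: V1 → V6 ← V3
  V6 is a collider here and neither V6 nor any of its descendants is conditioned on, so the collider stays closed — the path is blocked at V6.
Path 4: V1 → V6 ← V4 → V7 ← V3
  V6 is a collider here and neither V6 nor any of its descendants is conditioned on, so the collider stays closed — the path is blocked at V6.
Path 5: V1 → V6 ← V4 → V5 ← V2 → V7 ← V3
  V6 is a collider here and neither V6 nor any of its descendants is conditioned on, so the collider stays closed — the path is blocked at V6.
Since every path is blocked, d-separation holds.

Yes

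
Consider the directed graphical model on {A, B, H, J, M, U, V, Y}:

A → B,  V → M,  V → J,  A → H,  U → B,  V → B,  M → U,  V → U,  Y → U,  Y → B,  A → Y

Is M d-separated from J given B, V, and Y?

Yes

There are 5 undirected paths between M and J; checking each against the conditioning set {B, V, Y}:
Path 1: M → U ← Y → B ← V → J
  Y is a fork here and Y is conditioned on, so the path is blocked at Y.
Path 2: M → U ← Y ← A → B ← V → J
  Y is a chain here and Y is conditioned on, so the path is blocked at Y.
Path 3: M → U ← V → J
  V is a fork here and V is conditioned on, so the path is blocked at V.
Path 4: M → U → B ← V → J
  V is a fork here and V is conditioned on, so the path is blocked at V.
Path 5: M ← V → J
  V is a fork here and V is conditioned on, so the path is blocked at V.
All paths are blocked; M ⊥ J | {B, V, Y} holds.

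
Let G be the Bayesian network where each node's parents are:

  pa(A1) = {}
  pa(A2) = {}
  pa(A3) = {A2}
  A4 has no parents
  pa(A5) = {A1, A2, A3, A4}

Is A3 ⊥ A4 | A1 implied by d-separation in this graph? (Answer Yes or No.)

There are 2 undirected paths between A3 and A4; checking each against the conditioning set {A1}:
Path 1: A3 ← A2 → A5 ← A4
  A5 is a collider here and neither A5 nor any of its descendants is conditioned on, so the collider stays closed — the path is blocked at A5.
Path 2: A3 → A5 ← A4
  A5 is a collider here and neither A5 nor any of its descendants is conditioned on, so the collider stays closed — the path is blocked at A5.
Since every path is blocked, d-separation holds.

Yes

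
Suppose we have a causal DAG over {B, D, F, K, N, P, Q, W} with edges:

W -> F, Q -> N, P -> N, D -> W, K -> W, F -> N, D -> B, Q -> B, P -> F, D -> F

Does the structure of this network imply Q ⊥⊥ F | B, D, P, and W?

We examine all 4 paths between Q and F:
  1. Q → B ← D → W → F — B:collider[open]; D:fork[blocks]; W:chain[blocks] ⇒ blocked
  2. Q → B ← D → F — B:collider[open]; D:fork[blocks] ⇒ blocked
  3. Q → N ← P → F — N:collider[blocks]; P:fork[blocks] ⇒ blocked
  4. Q → N ← F — N:collider[blocks] ⇒ blocked
Every path is blocked, so Q and F are d-separated given {B, D, P, W}.

Yes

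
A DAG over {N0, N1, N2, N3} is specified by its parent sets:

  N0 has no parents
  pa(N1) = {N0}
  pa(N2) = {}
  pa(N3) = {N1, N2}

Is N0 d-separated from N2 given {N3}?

The only undirected path from N0 to N2 is:
Path 1: N0 → N1 → N3 ← N2
  N1 is a chain and N1 is not conditioned on; N3 is a collider and N3 is conditioned on, which opens it — no node blocks this path, so it is active.
At least one path is unblocked, so d-separation fails.

No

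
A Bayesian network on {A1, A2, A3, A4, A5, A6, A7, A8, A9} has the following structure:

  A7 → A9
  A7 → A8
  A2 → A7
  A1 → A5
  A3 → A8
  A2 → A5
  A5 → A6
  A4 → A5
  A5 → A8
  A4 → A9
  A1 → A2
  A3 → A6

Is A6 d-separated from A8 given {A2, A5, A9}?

No

Enumerating the 5 paths from A6 to A8 and testing each for blocking by {A2, A5, A9}:
Path 1: A6 ← A5 ← A4 → A9 ← A7 → A8
  A5 is a chain here and A5 is conditioned on, so the path is blocked at A5.
Path 2: A6 ← A5 → A8
  A5 is a fork here and A5 is conditioned on, so the path is blocked at A5.
Path 3: A6 ← A5 ← A2 → A7 → A8
  A5 is a chain here and A5 is conditioned on, so the path is blocked at A5.
Path 4: A6 ← A5 ← A1 → A2 → A7 → A8
  A5 is a chain here and A5 is conditioned on, so the path is blocked at A5.
Path 5: A6 ← A3 → A8
  A3 is a fork and A3 is not conditioned on — no node blocks this path, so it is active.
At least one path is unblocked, so d-separation fails.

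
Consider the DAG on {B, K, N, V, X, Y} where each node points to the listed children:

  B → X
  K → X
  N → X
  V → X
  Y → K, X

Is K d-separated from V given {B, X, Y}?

2 paths connect K and V; each must be blocked for d-separation to hold:
Path 1: K → X ← V
  X is a collider and X is conditioned on, which opens it — no node blocks this path, so it is active.
Path 2: K ← Y → X ← V
  Y is a fork here and Y is conditioned on, so the path is blocked at Y.
Because an active path exists, K and V are not d-separated.

No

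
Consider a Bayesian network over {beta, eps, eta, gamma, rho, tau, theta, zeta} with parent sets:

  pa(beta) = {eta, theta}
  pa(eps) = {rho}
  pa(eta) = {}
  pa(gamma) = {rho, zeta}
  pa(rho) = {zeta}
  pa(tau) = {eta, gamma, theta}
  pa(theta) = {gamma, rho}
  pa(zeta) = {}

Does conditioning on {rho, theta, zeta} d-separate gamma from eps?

Yes

Enumerating the 5 paths from gamma to eps and testing each for blocking by {rho, theta, zeta}:
Path 1: gamma → tau ← eta → beta ← theta ← rho → eps
  tau is a collider here and neither tau nor any of its descendants is conditioned on, so the collider stays closed — the path is blocked at tau.
Path 2: gamma → tau ← theta ← rho → eps
  tau is a collider here and neither tau nor any of its descendants is conditioned on, so the collider stays closed — the path is blocked at tau.
Path 3: gamma → theta ← rho → eps
  rho is a fork here and rho is conditioned on, so the path is blocked at rho.
Path 4: gamma ← rho → eps
  rho is a fork here and rho is conditioned on, so the path is blocked at rho.
Path 5: gamma ← zeta → rho → eps
  zeta is a fork here and zeta is conditioned on, so the path is blocked at zeta.
Every path is blocked, so gamma and eps are d-separated given {rho, theta, zeta}.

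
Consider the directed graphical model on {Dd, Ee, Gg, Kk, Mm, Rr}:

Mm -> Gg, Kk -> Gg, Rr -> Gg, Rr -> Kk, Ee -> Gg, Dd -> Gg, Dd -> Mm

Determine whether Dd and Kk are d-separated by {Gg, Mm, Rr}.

No — Dd and Kk are not d-separated given {Gg, Mm, Rr}.

We examine all 4 paths between Dd and Kk:
  1. Dd → Mm → Gg ← Kk — Mm:chain[blocks]; Gg:collider[open] ⇒ blocked
  2. Dd → Mm → Gg ← Rr → Kk — Mm:chain[blocks]; Gg:collider[open]; Rr:fork[blocks] ⇒ blocked
  3. Dd → Gg ← Kk — Gg:collider[open] ⇒ active
  4. Dd → Gg ← Rr → Kk — Gg:collider[open]; Rr:fork[blocks] ⇒ blocked
At least one path is unblocked, so d-separation fails.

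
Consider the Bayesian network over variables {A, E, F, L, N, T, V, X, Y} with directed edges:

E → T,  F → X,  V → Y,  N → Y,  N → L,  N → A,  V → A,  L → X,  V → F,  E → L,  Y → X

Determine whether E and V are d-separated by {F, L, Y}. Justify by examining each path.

No

We examine all 6 paths between E and V:
Path 1: E → L ← N → A ← V
  A is a collider here and neither A nor any of its descendants is conditioned on, so the collider stays closed — the path is blocked at A.
Path 2: E → L ← N → Y → X ← F ← V
  Y is a chain here and Y is conditioned on, so the path is blocked at Y.
Path 3: E → L ← N → Y ← V
  L is a collider and L is conditioned on, which opens it; N is a fork and N is not conditioned on; Y is a collider and Y is conditioned on, which opens it — no node blocks this path, so it is active.
Path 4: E → L → X ← F ← V
  L is a chain here and L is conditioned on, so the path is blocked at L.
Path 5: E → L → X ← Y ← N → A ← V
  L is a chain here and L is conditioned on, so the path is blocked at L.
Path 6: E → L → X ← Y ← V
  L is a chain here and L is conditioned on, so the path is blocked at L.
At least one path is unblocked, so d-separation fails.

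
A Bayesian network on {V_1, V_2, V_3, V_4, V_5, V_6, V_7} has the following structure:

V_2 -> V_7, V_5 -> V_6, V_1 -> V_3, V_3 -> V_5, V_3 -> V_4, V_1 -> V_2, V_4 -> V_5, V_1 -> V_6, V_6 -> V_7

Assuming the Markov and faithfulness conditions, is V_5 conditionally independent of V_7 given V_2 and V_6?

6 paths connect V_5 and V_7; each must be blocked for d-separation to hold:
Path 1: V_5 ← V_4 ← V_3 ← V_1 → V_6 → V_7
  V_6 is a chain here and V_6 is conditioned on, so the path is blocked at V_6.
Path 2: V_5 ← V_4 ← V_3 ← V_1 → V_2 → V_7
  V_2 is a chain here and V_2 is conditioned on, so the path is blocked at V_2.
Path 3: V_5 ← V_3 ← V_1 → V_6 → V_7
  V_6 is a chain here and V_6 is conditioned on, so the path is blocked at V_6.
Path 4: V_5 ← V_3 ← V_1 → V_2 → V_7
  V_2 is a chain here and V_2 is conditioned on, so the path is blocked at V_2.
Path 5: V_5 → V_6 → V_7
  V_6 is a chain here and V_6 is conditioned on, so the path is blocked at V_6.
Path 6: V_5 → V_6 ← V_1 → V_2 → V_7
  V_2 is a chain here and V_2 is conditioned on, so the path is blocked at V_2.
Since every path is blocked, d-separation holds.

Yes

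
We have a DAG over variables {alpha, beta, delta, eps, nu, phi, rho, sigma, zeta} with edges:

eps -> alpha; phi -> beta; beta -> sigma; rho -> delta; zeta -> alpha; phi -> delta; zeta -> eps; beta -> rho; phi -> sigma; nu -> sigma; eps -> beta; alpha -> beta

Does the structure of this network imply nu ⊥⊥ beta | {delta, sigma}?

We examine all 3 paths between nu and beta:
Path 1: nu → sigma ← beta
  sigma is a collider and sigma is conditioned on, which opens it — no node blocks this path, so it is active.
Path 2: nu → sigma ← phi → beta
  sigma is a collider and sigma is conditioned on, which opens it; phi is a fork and phi is not conditioned on — no node blocks this path, so it is active.
Path 3: nu → sigma ← phi → delta ← rho ← beta
  sigma is a collider and sigma is conditioned on, which opens it; phi is a fork and phi is not conditioned on; delta is a collider and delta is conditioned on, which opens it; rho is a chain and rho is not conditioned on — no node blocks this path, so it is active.
Since the path nu → sigma ← beta is active, nu and beta are not d-separated given {delta, sigma}.

No — nu and beta are not d-separated given {delta, sigma}.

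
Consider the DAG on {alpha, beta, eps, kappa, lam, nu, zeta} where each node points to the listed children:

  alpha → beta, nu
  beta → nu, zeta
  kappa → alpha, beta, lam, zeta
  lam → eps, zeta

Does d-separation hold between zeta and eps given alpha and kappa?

No

There are 5 undirected paths between zeta and eps; checking each against the conditioning set {alpha, kappa}:
  1. zeta ← lam → eps — lam:fork[open] ⇒ active
  2. zeta ← beta ← kappa → lam → eps — beta:chain[open]; kappa:fork[blocks]; lam:chain[open] ⇒ blocked
  3. zeta ← beta ← alpha ← kappa → lam → eps — beta:chain[open]; alpha:chain[blocks]; kappa:fork[blocks]; lam:chain[open] ⇒ blocked
  4. zeta ← beta → nu ← alpha ← kappa → lam → eps — beta:fork[open]; nu:collider[blocks]; alpha:chain[blocks]; kappa:fork[blocks]; lam:chain[open] ⇒ blocked
  5. zeta ← kappa → lam → eps — kappa:fork[blocks]; lam:chain[open] ⇒ blocked
Since the path zeta ← lam → eps is active, zeta and eps are not d-separated given {alpha, kappa}.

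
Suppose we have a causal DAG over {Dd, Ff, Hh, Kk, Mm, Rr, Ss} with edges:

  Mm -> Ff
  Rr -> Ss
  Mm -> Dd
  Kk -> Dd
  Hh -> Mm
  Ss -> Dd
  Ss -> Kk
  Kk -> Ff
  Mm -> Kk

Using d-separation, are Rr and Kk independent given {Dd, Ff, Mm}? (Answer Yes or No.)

We examine all 4 paths between Rr and Kk:
  1. Rr → Ss → Kk — Ss:chain[open] ⇒ active
  2. Rr → Ss → Dd ← Kk — Ss:chain[open]; Dd:collider[open] ⇒ active
  3. Rr → Ss → Dd ← Mm → Kk — Ss:chain[open]; Dd:collider[open]; Mm:fork[blocks] ⇒ blocked
  4. Rr → Ss → Dd ← Mm → Ff ← Kk — Ss:chain[open]; Dd:collider[open]; Mm:fork[blocks]; Ff:collider[open] ⇒ blocked
Since the path Rr → Ss → Kk is active, Rr and Kk are not d-separated given {Dd, Ff, Mm}.

No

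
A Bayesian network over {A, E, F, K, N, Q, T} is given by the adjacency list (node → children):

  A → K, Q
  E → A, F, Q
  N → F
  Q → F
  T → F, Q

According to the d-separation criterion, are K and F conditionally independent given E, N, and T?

Enumerating the 6 paths from K to F and testing each for blocking by {E, N, T}:
Path 1: K ← A → Q ← E → F
  Q is a collider here and neither Q nor any of its descendants is conditioned on, so the collider stays closed — the path is blocked at Q.
Path 2: K ← A → Q ← T → F
  Q is a collider here and neither Q nor any of its descendants is conditioned on, so the collider stays closed — the path is blocked at Q.
Path 3: K ← A → Q → F
  A is a fork and A is not conditioned on; Q is a chain and Q is not conditioned on — no node blocks this path, so it is active.
Path 4: K ← A ← E → Q ← T → F
  E is a fork here and E is conditioned on, so the path is blocked at E.
Path 5: K ← A ← E → Q → F
  E is a fork here and E is conditioned on, so the path is blocked at E.
Path 6: K ← A ← E → F
  E is a fork here and E is conditioned on, so the path is blocked at E.
At least one path is unblocked, so d-separation fails.

No — K and F are not d-separated given {E, N, T}.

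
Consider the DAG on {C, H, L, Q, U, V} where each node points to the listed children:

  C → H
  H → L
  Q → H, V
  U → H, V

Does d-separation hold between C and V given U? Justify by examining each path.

Yes

There are 2 undirected paths between C and V; checking each against the conditioning set {U}:
Path 1: C → H ← Q → V
  H is a collider here and neither H nor any of its descendants is conditioned on, so the collider stays closed — the path is blocked at H.
Path 2: C → H ← U → V
  H is a collider here and neither H nor any of its descendants is conditioned on, so the collider stays closed — the path is blocked at H.
Since every path is blocked, d-separation holds.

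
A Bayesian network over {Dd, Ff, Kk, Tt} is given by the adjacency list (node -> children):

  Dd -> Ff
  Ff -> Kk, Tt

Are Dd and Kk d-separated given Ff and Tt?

Only one path connects Dd and Kk:
Path 1: Dd → Ff → Kk
  Ff is a chain here and Ff is conditioned on, so the path is blocked at Ff.
Since every path is blocked, d-separation holds.

Yes — Dd and Kk are d-separated given {Ff, Tt}.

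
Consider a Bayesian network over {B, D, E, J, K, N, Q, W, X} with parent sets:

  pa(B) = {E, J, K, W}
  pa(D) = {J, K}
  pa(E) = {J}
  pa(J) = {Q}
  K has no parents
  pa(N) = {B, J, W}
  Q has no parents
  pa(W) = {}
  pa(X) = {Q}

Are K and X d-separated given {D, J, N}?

Yes

We examine all 5 paths between K and X:
Path 1: K → D ← J ← Q → X
  J is a chain here and J is conditioned on, so the path is blocked at J.
Path 2: K → B ← W → N ← J ← Q → X
  J is a chain here and J is conditioned on, so the path is blocked at J.
Path 3: K → B → N ← J ← Q → X
  J is a chain here and J is conditioned on, so the path is blocked at J.
Path 4: K → B ← J ← Q → X
  J is a chain here and J is conditioned on, so the path is blocked at J.
Path 5: K → B ← E ← J ← Q → X
  J is a chain here and J is conditioned on, so the path is blocked at J.
Every path is blocked, so K and X are d-separated given {D, J, N}.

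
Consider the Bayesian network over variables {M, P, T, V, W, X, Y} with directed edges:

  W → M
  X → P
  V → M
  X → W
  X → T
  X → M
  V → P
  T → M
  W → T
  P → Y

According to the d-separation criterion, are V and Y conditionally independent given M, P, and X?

We examine all 6 paths between V and Y:
Path 1: V → P → Y
  P is a chain here and P is conditioned on, so the path is blocked at P.
Path 2: V → M ← W ← X → P → Y
  X is a fork here and X is conditioned on, so the path is blocked at X.
Path 3: V → M ← W → T ← X → P → Y
  X is a fork here and X is conditioned on, so the path is blocked at X.
Path 4: V → M ← X → P → Y
  X is a fork here and X is conditioned on, so the path is blocked at X.
Path 5: V → M ← T ← W ← X → P → Y
  X is a fork here and X is conditioned on, so the path is blocked at X.
Path 6: V → M ← T ← X → P → Y
  X is a fork here and X is conditioned on, so the path is blocked at X.
Every path is blocked, so V and Y are d-separated given {M, P, X}.

Yes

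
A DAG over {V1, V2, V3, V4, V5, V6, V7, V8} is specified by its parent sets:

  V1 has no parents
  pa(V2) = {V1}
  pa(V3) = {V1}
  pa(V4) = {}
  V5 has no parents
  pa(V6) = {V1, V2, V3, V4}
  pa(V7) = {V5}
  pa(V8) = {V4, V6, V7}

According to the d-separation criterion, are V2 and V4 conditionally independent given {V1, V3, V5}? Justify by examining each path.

Enumerating the 6 paths from V2 to V4 and testing each for blocking by {V1, V3, V5}:
Path 1: V2 ← V1 → V6 → V8 ← V4
  V1 is a fork here and V1 is conditioned on, so the path is blocked at V1.
Path 2: V2 ← V1 → V6 ← V4
  V1 is a fork here and V1 is conditioned on, so the path is blocked at V1.
Path 3: V2 ← V1 → V3 → V6 → V8 ← V4
  V1 is a fork here and V1 is conditioned on, so the path is blocked at V1.
Path 4: V2 ← V1 → V3 → V6 ← V4
  V1 is a fork here and V1 is conditioned on, so the path is blocked at V1.
Path 5: V2 → V6 → V8 ← V4
  V8 is a collider here and neither V8 nor any of its descendants is conditioned on, so the collider stays closed — the path is blocked at V8.
Path 6: V2 → V6 ← V4
  V6 is a collider here and neither V6 nor any of its descendants is conditioned on, so the collider stays closed — the path is blocked at V6.
Every path is blocked, so V2 and V4 are d-separated given {V1, V3, V5}.

Yes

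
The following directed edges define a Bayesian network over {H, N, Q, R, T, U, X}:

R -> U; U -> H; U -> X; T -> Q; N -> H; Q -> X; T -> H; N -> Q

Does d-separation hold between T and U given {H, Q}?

No

We examine all 4 paths between T and U:
Path 1: T → H ← N → Q → X ← U
  Q is a chain here and Q is conditioned on, so the path is blocked at Q.
Path 2: T → H ← U
  H is a collider and H is conditioned on, which opens it — no node blocks this path, so it is active.
Path 3: T → Q ← N → H ← U
  Q is a collider and Q is conditioned on, which opens it; N is a fork and N is not conditioned on; H is a collider and H is conditioned on, which opens it — no node blocks this path, so it is active.
Path 4: T → Q → X ← U
  Q is a chain here and Q is conditioned on, so the path is blocked at Q.
Because an active path exists, T and U are not d-separated.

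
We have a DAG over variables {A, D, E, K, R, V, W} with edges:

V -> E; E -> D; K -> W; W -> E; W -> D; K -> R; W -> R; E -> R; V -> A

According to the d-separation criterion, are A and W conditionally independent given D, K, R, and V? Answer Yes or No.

We examine all 4 paths between A and W:
Path 1: A ← V → E → R ← K → W
  V is a fork here and V is conditioned on, so the path is blocked at V.
Path 2: A ← V → E → R ← W
  V is a fork here and V is conditioned on, so the path is blocked at V.
Path 3: A ← V → E ← W
  V is a fork here and V is conditioned on, so the path is blocked at V.
Path 4: A ← V → E → D ← W
  V is a fork here and V is conditioned on, so the path is blocked at V.
Since every path is blocked, d-separation holds.

Yes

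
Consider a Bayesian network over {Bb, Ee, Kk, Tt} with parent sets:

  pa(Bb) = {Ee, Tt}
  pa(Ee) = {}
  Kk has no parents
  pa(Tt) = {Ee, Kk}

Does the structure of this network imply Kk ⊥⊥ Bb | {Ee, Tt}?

Enumerating the 2 paths from Kk to Bb and testing each for blocking by {Ee, Tt}:
Path 1: Kk → Tt ← Ee → Bb
  Ee is a fork here and Ee is conditioned on, so the path is blocked at Ee.
Path 2: Kk → Tt → Bb
  Tt is a chain here and Tt is conditioned on, so the path is blocked at Tt.
All paths are blocked; Kk ⊥ Bb | {Ee, Tt} holds.

Yes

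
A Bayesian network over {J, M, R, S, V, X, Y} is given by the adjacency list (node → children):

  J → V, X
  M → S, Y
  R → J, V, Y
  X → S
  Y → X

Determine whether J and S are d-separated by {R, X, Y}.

Enumerating the 6 paths from J to S and testing each for blocking by {R, X, Y}:
  1. J → V ← R → Y ← M → S — V:collider[blocks]; R:fork[blocks]; Y:collider[open]; M:fork[open] ⇒ blocked
  2. J → V ← R → Y → X → S — V:collider[blocks]; R:fork[blocks]; Y:chain[blocks]; X:chain[blocks] ⇒ blocked
  3. J ← R → Y ← M → S — R:fork[blocks]; Y:collider[open]; M:fork[open] ⇒ blocked
  4. J ← R → Y → X → S — R:fork[blocks]; Y:chain[blocks]; X:chain[blocks] ⇒ blocked
  5. J → X ← Y ← M → S — X:collider[open]; Y:chain[blocks]; M:fork[open] ⇒ blocked
  6. J → X → S — X:chain[blocks] ⇒ blocked
Since every path is blocked, d-separation holds.

Yes — J and S are d-separated given {R, X, Y}.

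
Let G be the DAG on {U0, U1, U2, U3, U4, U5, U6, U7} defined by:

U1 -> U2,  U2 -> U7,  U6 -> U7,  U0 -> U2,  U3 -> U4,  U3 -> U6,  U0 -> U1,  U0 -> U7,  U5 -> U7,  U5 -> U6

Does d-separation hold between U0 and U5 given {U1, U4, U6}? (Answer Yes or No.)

There are 6 undirected paths between U0 and U5; checking each against the conditioning set {U1, U4, U6}:
Path 1: U0 → U1 → U2 → U7 ← U5
  U1 is a chain here and U1 is conditioned on, so the path is blocked at U1.
Path 2: U0 → U1 → U2 → U7 ← U6 ← U5
  U1 is a chain here and U1 is conditioned on, so the path is blocked at U1.
Path 3: U0 → U7 ← U5
  U7 is a collider here and neither U7 nor any of its descendants is conditioned on, so the collider stays closed — the path is blocked at U7.
Path 4: U0 → U7 ← U6 ← U5
  U7 is a collider here and neither U7 nor any of its descendants is conditioned on, so the collider stays closed — the path is blocked at U7.
Path 5: U0 → U2 → U7 ← U5
  U7 is a collider here and neither U7 nor any of its descendants is conditioned on, so the collider stays closed — the path is blocked at U7.
Path 6: U0 → U2 → U7 ← U6 ← U5
  U7 is a collider here and neither U7 nor any of its descendants is conditioned on, so the collider stays closed — the path is blocked at U7.
All paths are blocked; U0 ⊥ U5 | {U1, U4, U6} holds.

Yes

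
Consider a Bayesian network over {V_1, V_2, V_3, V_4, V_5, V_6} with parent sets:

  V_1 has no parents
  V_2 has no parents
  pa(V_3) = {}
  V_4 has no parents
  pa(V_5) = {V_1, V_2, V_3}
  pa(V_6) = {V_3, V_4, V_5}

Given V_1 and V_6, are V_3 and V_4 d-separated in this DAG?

We examine all 2 paths between V_3 and V_4:
Path 1: V_3 → V_5 → V_6 ← V_4
  V_5 is a chain and V_5 is not conditioned on; V_6 is a collider and V_6 is conditioned on, which opens it — no node blocks this path, so it is active.
Path 2: V_3 → V_6 ← V_4
  V_6 is a collider and V_6 is conditioned on, which opens it — no node blocks this path, so it is active.
Because an active path exists, V_3 and V_4 are not d-separated.

No — V_3 and V_4 are not d-separated given {V_1, V_6}.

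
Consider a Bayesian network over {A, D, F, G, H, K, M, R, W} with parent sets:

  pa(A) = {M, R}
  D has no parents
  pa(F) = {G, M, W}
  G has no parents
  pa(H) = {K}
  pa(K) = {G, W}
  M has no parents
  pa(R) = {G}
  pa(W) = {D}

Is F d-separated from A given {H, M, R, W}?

Yes

There are 3 undirected paths between F and A; checking each against the conditioning set {H, M, R, W}:
  1. F ← G → R → A — G:fork[open]; R:chain[blocks] ⇒ blocked
  2. F ← M → A — M:fork[blocks] ⇒ blocked
  3. F ← W → K ← G → R → A — W:fork[blocks]; K:collider[open]; G:fork[open]; R:chain[blocks] ⇒ blocked
Since every path is blocked, d-separation holds.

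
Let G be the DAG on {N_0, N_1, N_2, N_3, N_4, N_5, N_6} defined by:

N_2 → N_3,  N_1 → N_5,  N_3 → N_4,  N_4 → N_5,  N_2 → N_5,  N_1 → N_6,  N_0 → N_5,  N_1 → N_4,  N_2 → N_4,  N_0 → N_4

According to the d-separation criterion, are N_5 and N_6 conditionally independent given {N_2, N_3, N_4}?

No — N_5 and N_6 are not d-separated given {N_2, N_3, N_4}.

There are 5 undirected paths between N_5 and N_6; checking each against the conditioning set {N_2, N_3, N_4}:
Path 1: N_5 ← N_4 ← N_1 → N_6
  N_4 is a chain here and N_4 is conditioned on, so the path is blocked at N_4.
Path 2: N_5 ← N_1 → N_6
  N_1 is a fork and N_1 is not conditioned on — no node blocks this path, so it is active.
Path 3: N_5 ← N_2 → N_4 ← N_1 → N_6
  N_2 is a fork here and N_2 is conditioned on, so the path is blocked at N_2.
Path 4: N_5 ← N_2 → N_3 → N_4 ← N_1 → N_6
  N_2 is a fork here and N_2 is conditioned on, so the path is blocked at N_2.
Path 5: N_5 ← N_0 → N_4 ← N_1 → N_6
  N_0 is a fork and N_0 is not conditioned on; N_4 is a collider and N_4 is conditioned on, which opens it; N_1 is a fork and N_1 is not conditioned on — no node blocks this path, so it is active.
Since the path N_5 ← N_1 → N_6 is active, N_5 and N_6 are not d-separated given {N_2, N_3, N_4}.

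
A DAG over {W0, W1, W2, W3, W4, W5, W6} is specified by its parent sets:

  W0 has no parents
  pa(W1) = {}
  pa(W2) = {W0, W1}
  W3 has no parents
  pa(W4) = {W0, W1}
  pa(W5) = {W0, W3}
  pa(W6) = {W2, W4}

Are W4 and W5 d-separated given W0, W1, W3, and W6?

Enumerating the 3 paths from W4 to W5 and testing each for blocking by {W0, W1, W3, W6}:
Path 1: W4 ← W0 → W5
  W0 is a fork here and W0 is conditioned on, so the path is blocked at W0.
Path 2: W4 → W6 ← W2 ← W0 → W5
  W0 is a fork here and W0 is conditioned on, so the path is blocked at W0.
Path 3: W4 ← W1 → W2 ← W0 → W5
  W1 is a fork here and W1 is conditioned on, so the path is blocked at W1.
Since every path is blocked, d-separation holds.

Yes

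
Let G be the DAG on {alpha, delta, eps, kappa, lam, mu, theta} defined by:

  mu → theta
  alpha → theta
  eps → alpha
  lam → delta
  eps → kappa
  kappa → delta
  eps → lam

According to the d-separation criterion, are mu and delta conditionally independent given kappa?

Yes

2 paths connect mu and delta; each must be blocked for d-separation to hold:
  1. mu → theta ← alpha ← eps → lam → delta — theta:collider[blocks]; alpha:chain[open]; eps:fork[open]; lam:chain[open] ⇒ blocked
  2. mu → theta ← alpha ← eps → kappa → delta — theta:collider[blocks]; alpha:chain[open]; eps:fork[open]; kappa:chain[blocks] ⇒ blocked
All paths are blocked; mu ⊥ delta | {kappa} holds.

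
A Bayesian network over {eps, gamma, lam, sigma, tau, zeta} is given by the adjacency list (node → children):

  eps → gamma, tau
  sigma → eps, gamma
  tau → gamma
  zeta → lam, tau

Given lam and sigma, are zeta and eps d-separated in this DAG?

Enumerating the 3 paths from zeta to eps and testing each for blocking by {lam, sigma}:
Path 1: zeta → tau ← eps
  tau is a collider here and neither tau nor any of its descendants is conditioned on, so the collider stays closed — the path is blocked at tau.
Path 2: zeta → tau → gamma ← eps
  gamma is a collider here and neither gamma nor any of its descendants is conditioned on, so the collider stays closed — the path is blocked at gamma.
Path 3: zeta → tau → gamma ← sigma → eps
  gamma is a collider here and neither gamma nor any of its descendants is conditioned on, so the collider stays closed — the path is blocked at gamma.
Since every path is blocked, d-separation holds.

Yes — zeta and eps are d-separated given {lam, sigma}.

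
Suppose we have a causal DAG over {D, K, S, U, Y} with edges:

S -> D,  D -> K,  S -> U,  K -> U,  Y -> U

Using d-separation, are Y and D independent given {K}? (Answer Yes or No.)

Yes — Y and D are d-separated given {K}.

We examine all 2 paths between Y and D:
Path 1: Y → U ← S → D
  U is a collider here and neither U nor any of its descendants is conditioned on, so the collider stays closed — the path is blocked at U.
Path 2: Y → U ← K ← D
  U is a collider here and neither U nor any of its descendants is conditioned on, so the collider stays closed — the path is blocked at U.
Since every path is blocked, d-separation holds.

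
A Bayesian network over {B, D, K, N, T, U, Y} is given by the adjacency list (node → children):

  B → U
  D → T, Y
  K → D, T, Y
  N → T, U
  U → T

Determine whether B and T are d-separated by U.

No

We examine all 2 paths between B and T:
Path 1: B → U → T
  U is a chain here and U is conditioned on, so the path is blocked at U.
Path 2: B → U ← N → T
  U is a collider and U is conditioned on, which opens it; N is a fork and N is not conditioned on — no node blocks this path, so it is active.
Because an active path exists, B and T are not d-separated.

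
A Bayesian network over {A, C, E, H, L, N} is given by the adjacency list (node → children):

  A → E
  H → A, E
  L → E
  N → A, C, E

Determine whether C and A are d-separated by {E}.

There are 3 undirected paths between C and A; checking each against the conditioning set {E}:
Path 1: C ← N → E ← A
  N is a fork and N is not conditioned on; E is a collider and E is conditioned on, which opens it — no node blocks this path, so it is active.
Path 2: C ← N → E ← H → A
  N is a fork and N is not conditioned on; E is a collider and E is conditioned on, which opens it; H is a fork and H is not conditioned on — no node blocks this path, so it is active.
Path 3: C ← N → A
  N is a fork and N is not conditioned on — no node blocks this path, so it is active.
Because an active path exists, C and A are not d-separated.

No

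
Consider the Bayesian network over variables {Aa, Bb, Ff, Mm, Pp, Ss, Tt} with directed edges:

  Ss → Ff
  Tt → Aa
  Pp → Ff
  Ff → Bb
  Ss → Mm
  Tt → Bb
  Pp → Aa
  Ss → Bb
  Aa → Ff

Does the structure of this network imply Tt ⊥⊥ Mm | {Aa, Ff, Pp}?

Yes

Enumerating the 6 paths from Tt to Mm and testing each for blocking by {Aa, Ff, Pp}:
Path 1: Tt → Aa ← Pp → Ff ← Ss → Mm
  Pp is a fork here and Pp is conditioned on, so the path is blocked at Pp.
Path 2: Tt → Aa ← Pp → Ff → Bb ← Ss → Mm
  Pp is a fork here and Pp is conditioned on, so the path is blocked at Pp.
Path 3: Tt → Aa → Ff ← Ss → Mm
  Aa is a chain here and Aa is conditioned on, so the path is blocked at Aa.
Path 4: Tt → Aa → Ff → Bb ← Ss → Mm
  Aa is a chain here and Aa is conditioned on, so the path is blocked at Aa.
Path 5: Tt → Bb ← Ss → Mm
  Bb is a collider here and neither Bb nor any of its descendants is conditioned on, so the collider stays closed — the path is blocked at Bb.
Path 6: Tt → Bb ← Ff ← Ss → Mm
  Bb is a collider here and neither Bb nor any of its descendants is conditioned on, so the collider stays closed — the path is blocked at Bb.
Every path is blocked, so Tt and Mm are d-separated given {Aa, Ff, Pp}.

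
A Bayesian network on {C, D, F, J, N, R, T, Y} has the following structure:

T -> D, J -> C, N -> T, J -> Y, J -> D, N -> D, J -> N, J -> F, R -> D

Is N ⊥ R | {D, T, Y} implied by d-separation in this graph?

We examine all 3 paths between N and R:
  1. N → D ← R — D:collider[open] ⇒ active
  2. N → T → D ← R — T:chain[blocks]; D:collider[open] ⇒ blocked
  3. N ← J → D ← R — J:fork[open]; D:collider[open] ⇒ active
Since the path N → D ← R is active, N and R are not d-separated given {D, T, Y}.

No — N and R are not d-separated given {D, T, Y}.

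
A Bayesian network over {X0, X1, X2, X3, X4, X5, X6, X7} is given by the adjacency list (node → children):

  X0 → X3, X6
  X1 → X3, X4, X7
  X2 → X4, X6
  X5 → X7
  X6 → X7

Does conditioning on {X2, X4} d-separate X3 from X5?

Yes

We examine all 4 paths between X3 and X5:
  1. X3 ← X1 → X4 ← X2 → X6 → X7 ← X5 — X1:fork[open]; X4:collider[open]; X2:fork[blocks]; X6:chain[open]; X7:collider[blocks] ⇒ blocked
  2. X3 ← X1 → X7 ← X5 — X1:fork[open]; X7:collider[blocks] ⇒ blocked
  3. X3 ← X0 → X6 → X7 ← X5 — X0:fork[open]; X6:chain[open]; X7:collider[blocks] ⇒ blocked
  4. X3 ← X0 → X6 ← X2 → X4 ← X1 → X7 ← X5 — X0:fork[open]; X6:collider[blocks]; X2:fork[blocks]; X4:collider[open]; X1:fork[open]; X7:collider[blocks] ⇒ blocked
Every path is blocked, so X3 and X5 are d-separated given {X2, X4}.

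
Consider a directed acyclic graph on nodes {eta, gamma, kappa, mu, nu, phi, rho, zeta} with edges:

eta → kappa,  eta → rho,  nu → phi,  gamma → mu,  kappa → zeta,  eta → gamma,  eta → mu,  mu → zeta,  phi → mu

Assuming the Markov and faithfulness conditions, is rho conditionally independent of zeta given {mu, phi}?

No

There are 3 undirected paths between rho and zeta; checking each against the conditioning set {mu, phi}:
Path 1: rho ← eta → mu → zeta
  mu is a chain here and mu is conditioned on, so the path is blocked at mu.
Path 2: rho ← eta → gamma → mu → zeta
  mu is a chain here and mu is conditioned on, so the path is blocked at mu.
Path 3: rho ← eta → kappa → zeta
  eta is a fork and eta is not conditioned on; kappa is a chain and kappa is not conditioned on — no node blocks this path, so it is active.
At least one path is unblocked, so d-separation fails.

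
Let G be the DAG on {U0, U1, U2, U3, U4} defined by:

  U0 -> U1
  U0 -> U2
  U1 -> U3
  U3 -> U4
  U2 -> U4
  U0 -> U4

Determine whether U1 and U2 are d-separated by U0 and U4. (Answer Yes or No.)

We examine all 4 paths between U1 and U2:
Path 1: U1 ← U0 → U2
  U0 is a fork here and U0 is conditioned on, so the path is blocked at U0.
Path 2: U1 ← U0 → U4 ← U2
  U0 is a fork here and U0 is conditioned on, so the path is blocked at U0.
Path 3: U1 → U3 → U4 ← U2
  U3 is a chain and U3 is not conditioned on; U4 is a collider and U4 is conditioned on, which opens it — no node blocks this path, so it is active.
Path 4: U1 → U3 → U4 ← U0 → U2
  U0 is a fork here and U0 is conditioned on, so the path is blocked at U0.
Because an active path exists, U1 and U2 are not d-separated.

No — U1 and U2 are not d-separated given {U0, U4}.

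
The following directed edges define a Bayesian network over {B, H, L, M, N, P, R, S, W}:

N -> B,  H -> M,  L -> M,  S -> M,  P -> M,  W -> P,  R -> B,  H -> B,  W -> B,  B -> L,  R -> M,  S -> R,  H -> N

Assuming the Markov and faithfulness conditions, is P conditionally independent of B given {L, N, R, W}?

Yes

Enumerating the 6 paths from P to B and testing each for blocking by {L, N, R, W}:
  1. P ← W → B — W:fork[blocks] ⇒ blocked
  2. P → M ← R → B — M:collider[blocks]; R:fork[blocks] ⇒ blocked
  3. P → M ← H → B — M:collider[blocks]; H:fork[open] ⇒ blocked
  4. P → M ← H → N → B — M:collider[blocks]; H:fork[open]; N:chain[blocks] ⇒ blocked
  5. P → M ← S → R → B — M:collider[blocks]; S:fork[open]; R:chain[blocks] ⇒ blocked
  6. P → M ← L ← B — M:collider[blocks]; L:chain[blocks] ⇒ blocked
Since every path is blocked, d-separation holds.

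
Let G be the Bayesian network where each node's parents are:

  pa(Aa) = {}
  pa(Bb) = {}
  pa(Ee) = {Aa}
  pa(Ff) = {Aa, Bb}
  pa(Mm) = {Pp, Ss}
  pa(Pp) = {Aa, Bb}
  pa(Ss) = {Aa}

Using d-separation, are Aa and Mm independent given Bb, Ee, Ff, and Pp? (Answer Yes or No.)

3 paths connect Aa and Mm; each must be blocked for d-separation to hold:
  1. Aa → Ff ← Bb → Pp → Mm — Ff:collider[open]; Bb:fork[blocks]; Pp:chain[blocks] ⇒ blocked
  2. Aa → Ss → Mm — Ss:chain[open] ⇒ active
  3. Aa → Pp → Mm — Pp:chain[blocks] ⇒ blocked
Since the path Aa → Ss → Mm is active, Aa and Mm are not d-separated given {Bb, Ee, Ff, Pp}.

No — Aa and Mm are not d-separated given {Bb, Ee, Ff, Pp}.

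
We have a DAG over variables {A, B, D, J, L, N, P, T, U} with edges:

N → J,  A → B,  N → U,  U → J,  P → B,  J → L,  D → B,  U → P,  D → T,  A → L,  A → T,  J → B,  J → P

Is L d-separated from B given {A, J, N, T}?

Yes

Enumerating the 6 paths from L to B and testing each for blocking by {A, J, N, T}:
Path 1: L ← J ← U → P → B
  J is a chain here and J is conditioned on, so the path is blocked at J.
Path 2: L ← J → P → B
  J is a fork here and J is conditioned on, so the path is blocked at J.
Path 3: L ← J ← N → U → P → B
  J is a chain here and J is conditioned on, so the path is blocked at J.
Path 4: L ← J → B
  J is a fork here and J is conditioned on, so the path is blocked at J.
Path 5: L ← A → T ← D → B
  A is a fork here and A is conditioned on, so the path is blocked at A.
Path 6: L ← A → B
  A is a fork here and A is conditioned on, so the path is blocked at A.
Since every path is blocked, d-separation holds.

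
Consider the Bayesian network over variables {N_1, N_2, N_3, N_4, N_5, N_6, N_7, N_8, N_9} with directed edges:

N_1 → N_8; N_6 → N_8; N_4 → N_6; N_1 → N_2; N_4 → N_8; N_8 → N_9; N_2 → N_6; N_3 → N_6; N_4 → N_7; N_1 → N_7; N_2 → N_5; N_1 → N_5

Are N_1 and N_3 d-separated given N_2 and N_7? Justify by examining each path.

We examine all 6 paths between N_1 and N_3:
Path 1: N_1 → N_5 ← N_2 → N_6 ← N_3
  N_5 is a collider here and neither N_5 nor any of its descendants is conditioned on, so the collider stays closed — the path is blocked at N_5.
Path 2: N_1 → N_7 ← N_4 → N_6 ← N_3
  N_6 is a collider here and neither N_6 nor any of its descendants is conditioned on, so the collider stays closed — the path is blocked at N_6.
Path 3: N_1 → N_7 ← N_4 → N_8 ← N_6 ← N_3
  N_8 is a collider here and neither N_8 nor any of its descendants is conditioned on, so the collider stays closed — the path is blocked at N_8.
Path 4: N_1 → N_8 ← N_4 → N_6 ← N_3
  N_8 is a collider here and neither N_8 nor any of its descendants is conditioned on, so the collider stays closed — the path is blocked at N_8.
Path 5: N_1 → N_8 ← N_6 ← N_3
  N_8 is a collider here and neither N_8 nor any of its descendants is conditioned on, so the collider stays closed — the path is blocked at N_8.
Path 6: N_1 → N_2 → N_6 ← N_3
  N_2 is a chain here and N_2 is conditioned on, so the path is blocked at N_2.
All paths are blocked; N_1 ⊥ N_3 | {N_2, N_7} holds.

Yes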